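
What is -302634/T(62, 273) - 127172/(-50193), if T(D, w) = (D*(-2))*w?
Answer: 249937627/21783762 ≈ 11.474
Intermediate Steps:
T(D, w) = -2*D*w (T(D, w) = (-2*D)*w = -2*D*w)
-302634/T(62, 273) - 127172/(-50193) = -302634/((-2*62*273)) - 127172/(-50193) = -302634/(-33852) - 127172*(-1/50193) = -302634*(-1/33852) + 127172/50193 = 50439/5642 + 127172/50193 = 249937627/21783762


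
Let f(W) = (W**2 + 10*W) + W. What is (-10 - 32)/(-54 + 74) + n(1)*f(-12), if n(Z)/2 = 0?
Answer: -21/10 ≈ -2.1000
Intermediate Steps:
f(W) = W**2 + 11*W
n(Z) = 0 (n(Z) = 2*0 = 0)
(-10 - 32)/(-54 + 74) + n(1)*f(-12) = (-10 - 32)/(-54 + 74) + 0*(-12*(11 - 12)) = -42/20 + 0*(-12*(-1)) = -42*1/20 + 0*12 = -21/10 + 0 = -21/10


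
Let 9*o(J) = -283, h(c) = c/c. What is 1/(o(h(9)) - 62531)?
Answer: -9/563062 ≈ -1.5984e-5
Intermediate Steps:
h(c) = 1
o(J) = -283/9 (o(J) = (⅑)*(-283) = -283/9)
1/(o(h(9)) - 62531) = 1/(-283/9 - 62531) = 1/(-563062/9) = -9/563062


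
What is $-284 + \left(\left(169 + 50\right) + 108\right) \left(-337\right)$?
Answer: $-110483$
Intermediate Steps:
$-284 + \left(\left(169 + 50\right) + 108\right) \left(-337\right) = -284 + \left(219 + 108\right) \left(-337\right) = -284 + 327 \left(-337\right) = -284 - 110199 = -110483$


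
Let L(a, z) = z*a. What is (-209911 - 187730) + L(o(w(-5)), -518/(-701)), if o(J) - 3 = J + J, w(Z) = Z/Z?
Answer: -278743751/701 ≈ -3.9764e+5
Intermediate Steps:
w(Z) = 1
o(J) = 3 + 2*J (o(J) = 3 + (J + J) = 3 + 2*J)
L(a, z) = a*z
(-209911 - 187730) + L(o(w(-5)), -518/(-701)) = (-209911 - 187730) + (3 + 2*1)*(-518/(-701)) = -397641 + (3 + 2)*(-518*(-1/701)) = -397641 + 5*(518/701) = -397641 + 2590/701 = -278743751/701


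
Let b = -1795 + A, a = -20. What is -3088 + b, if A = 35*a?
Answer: -5583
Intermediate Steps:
A = -700 (A = 35*(-20) = -700)
b = -2495 (b = -1795 - 700 = -2495)
-3088 + b = -3088 - 2495 = -5583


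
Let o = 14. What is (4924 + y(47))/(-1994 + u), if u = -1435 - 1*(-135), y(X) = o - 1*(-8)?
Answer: -2473/1647 ≈ -1.5015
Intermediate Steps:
y(X) = 22 (y(X) = 14 - 1*(-8) = 14 + 8 = 22)
u = -1300 (u = -1435 + 135 = -1300)
(4924 + y(47))/(-1994 + u) = (4924 + 22)/(-1994 - 1300) = 4946/(-3294) = 4946*(-1/3294) = -2473/1647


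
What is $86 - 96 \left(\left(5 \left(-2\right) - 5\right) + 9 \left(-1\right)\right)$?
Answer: $2390$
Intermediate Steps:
$86 - 96 \left(\left(5 \left(-2\right) - 5\right) + 9 \left(-1\right)\right) = 86 - 96 \left(\left(-10 - 5\right) - 9\right) = 86 - 96 \left(-15 - 9\right) = 86 - -2304 = 86 + 2304 = 2390$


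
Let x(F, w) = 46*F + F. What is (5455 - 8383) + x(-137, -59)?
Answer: -9367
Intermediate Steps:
x(F, w) = 47*F
(5455 - 8383) + x(-137, -59) = (5455 - 8383) + 47*(-137) = -2928 - 6439 = -9367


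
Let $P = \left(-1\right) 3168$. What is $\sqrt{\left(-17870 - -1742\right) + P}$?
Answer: $12 i \sqrt{134} \approx 138.91 i$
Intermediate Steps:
$P = -3168$
$\sqrt{\left(-17870 - -1742\right) + P} = \sqrt{\left(-17870 - -1742\right) - 3168} = \sqrt{\left(-17870 + 1742\right) - 3168} = \sqrt{-16128 - 3168} = \sqrt{-19296} = 12 i \sqrt{134}$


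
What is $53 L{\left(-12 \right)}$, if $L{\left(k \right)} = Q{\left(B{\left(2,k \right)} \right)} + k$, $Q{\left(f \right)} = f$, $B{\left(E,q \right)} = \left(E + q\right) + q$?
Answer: $-1802$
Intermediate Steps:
$B{\left(E,q \right)} = E + 2 q$
$L{\left(k \right)} = 2 + 3 k$ ($L{\left(k \right)} = \left(2 + 2 k\right) + k = 2 + 3 k$)
$53 L{\left(-12 \right)} = 53 \left(2 + 3 \left(-12\right)\right) = 53 \left(2 - 36\right) = 53 \left(-34\right) = -1802$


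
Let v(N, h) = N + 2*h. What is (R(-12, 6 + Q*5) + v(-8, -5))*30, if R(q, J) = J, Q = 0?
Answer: -360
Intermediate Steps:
(R(-12, 6 + Q*5) + v(-8, -5))*30 = ((6 + 0*5) + (-8 + 2*(-5)))*30 = ((6 + 0) + (-8 - 10))*30 = (6 - 18)*30 = -12*30 = -360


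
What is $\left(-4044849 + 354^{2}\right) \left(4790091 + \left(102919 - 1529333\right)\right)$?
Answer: $-13184043002841$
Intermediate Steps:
$\left(-4044849 + 354^{2}\right) \left(4790091 + \left(102919 - 1529333\right)\right) = \left(-4044849 + 125316\right) \left(4790091 + \left(102919 - 1529333\right)\right) = - 3919533 \left(4790091 - 1426414\right) = \left(-3919533\right) 3363677 = -13184043002841$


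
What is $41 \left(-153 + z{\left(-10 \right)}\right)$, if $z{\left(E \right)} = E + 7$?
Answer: $-6396$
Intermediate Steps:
$z{\left(E \right)} = 7 + E$
$41 \left(-153 + z{\left(-10 \right)}\right) = 41 \left(-153 + \left(7 - 10\right)\right) = 41 \left(-153 - 3\right) = 41 \left(-156\right) = -6396$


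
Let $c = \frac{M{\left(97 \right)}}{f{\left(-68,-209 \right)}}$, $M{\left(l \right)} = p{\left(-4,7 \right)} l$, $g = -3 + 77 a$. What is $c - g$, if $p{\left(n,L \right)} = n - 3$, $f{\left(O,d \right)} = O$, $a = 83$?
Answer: $- \frac{433705}{68} \approx -6378.0$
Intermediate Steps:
$p{\left(n,L \right)} = -3 + n$ ($p{\left(n,L \right)} = n - 3 = -3 + n$)
$g = 6388$ ($g = -3 + 77 \cdot 83 = -3 + 6391 = 6388$)
$M{\left(l \right)} = - 7 l$ ($M{\left(l \right)} = \left(-3 - 4\right) l = - 7 l$)
$c = \frac{679}{68}$ ($c = \frac{\left(-7\right) 97}{-68} = \left(-679\right) \left(- \frac{1}{68}\right) = \frac{679}{68} \approx 9.9853$)
$c - g = \frac{679}{68} - 6388 = - \frac{433705}{68}$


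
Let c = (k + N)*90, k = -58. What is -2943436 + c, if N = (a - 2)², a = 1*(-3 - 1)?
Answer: -2945416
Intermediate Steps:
a = -4 (a = 1*(-4) = -4)
N = 36 (N = (-4 - 2)² = (-6)² = 36)
c = -1980 (c = (-58 + 36)*90 = -22*90 = -1980)
-2943436 + c = -2943436 - 1980 = -2945416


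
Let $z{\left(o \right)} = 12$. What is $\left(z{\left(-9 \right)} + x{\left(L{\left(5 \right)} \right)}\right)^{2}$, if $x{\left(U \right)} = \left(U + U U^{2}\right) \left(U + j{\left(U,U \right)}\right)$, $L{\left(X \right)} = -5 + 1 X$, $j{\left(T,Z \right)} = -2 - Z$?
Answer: $144$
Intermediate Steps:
$L{\left(X \right)} = -5 + X$
$x{\left(U \right)} = - 2 U - 2 U^{3}$ ($x{\left(U \right)} = \left(U + U U^{2}\right) \left(U - \left(2 + U\right)\right) = \left(U + U^{3}\right) \left(-2\right) = - 2 U - 2 U^{3}$)
$\left(z{\left(-9 \right)} + x{\left(L{\left(5 \right)} \right)}\right)^{2} = \left(12 + 2 \left(-5 + 5\right) \left(-1 - \left(-5 + 5\right)^{2}\right)\right)^{2} = \left(12 + 2 \cdot 0 \left(-1 - 0^{2}\right)\right)^{2} = \left(12 + 2 \cdot 0 \left(-1 - 0\right)\right)^{2} = \left(12 + 2 \cdot 0 \left(-1 + 0\right)\right)^{2} = \left(12 + 2 \cdot 0 \left(-1\right)\right)^{2} = \left(12 + 0\right)^{2} = 12^{2} = 144$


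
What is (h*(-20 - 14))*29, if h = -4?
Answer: 3944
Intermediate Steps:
(h*(-20 - 14))*29 = -4*(-20 - 14)*29 = -4*(-34)*29 = 136*29 = 3944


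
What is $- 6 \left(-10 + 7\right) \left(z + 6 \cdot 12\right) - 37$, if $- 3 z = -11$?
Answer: $1325$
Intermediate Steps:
$z = \frac{11}{3}$ ($z = \left(- \frac{1}{3}\right) \left(-11\right) = \frac{11}{3} \approx 3.6667$)
$- 6 \left(-10 + 7\right) \left(z + 6 \cdot 12\right) - 37 = - 6 \left(-10 + 7\right) \left(\frac{11}{3} + 6 \cdot 12\right) - 37 = \left(-6\right) \left(-3\right) \left(\frac{11}{3} + 72\right) - 37 = 18 \cdot \frac{227}{3} - 37 = 1362 - 37 = 1325$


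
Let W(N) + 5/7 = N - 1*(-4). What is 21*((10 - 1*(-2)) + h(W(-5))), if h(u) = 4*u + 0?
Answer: 108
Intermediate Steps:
W(N) = 23/7 + N (W(N) = -5/7 + (N - 1*(-4)) = -5/7 + (N + 4) = -5/7 + (4 + N) = 23/7 + N)
h(u) = 4*u
21*((10 - 1*(-2)) + h(W(-5))) = 21*((10 - 1*(-2)) + 4*(23/7 - 5)) = 21*((10 + 2) + 4*(-12/7)) = 21*(12 - 48/7) = 21*(36/7) = 108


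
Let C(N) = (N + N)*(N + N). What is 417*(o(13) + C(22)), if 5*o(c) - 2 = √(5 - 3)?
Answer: 4037394/5 + 417*√2/5 ≈ 8.0760e+5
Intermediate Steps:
C(N) = 4*N² (C(N) = (2*N)*(2*N) = 4*N²)
o(c) = ⅖ + √2/5 (o(c) = ⅖ + √(5 - 3)/5 = ⅖ + √2/5)
417*(o(13) + C(22)) = 417*((⅖ + √2/5) + 4*22²) = 417*((⅖ + √2/5) + 4*484) = 417*((⅖ + √2/5) + 1936) = 417*(9682/5 + √2/5) = 4037394/5 + 417*√2/5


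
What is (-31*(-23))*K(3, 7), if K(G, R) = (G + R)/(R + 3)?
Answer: 713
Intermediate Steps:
K(G, R) = (G + R)/(3 + R)
(-31*(-23))*K(3, 7) = (-31*(-23))*((3 + 7)/(3 + 7)) = 713*(10/10) = 713*((1/10)*10) = 713*1 = 713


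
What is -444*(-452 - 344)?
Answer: 353424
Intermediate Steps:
-444*(-452 - 344) = -444*(-796) = 353424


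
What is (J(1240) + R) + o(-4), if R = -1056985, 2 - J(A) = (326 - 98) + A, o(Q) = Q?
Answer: -1058455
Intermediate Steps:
J(A) = -226 - A (J(A) = 2 - ((326 - 98) + A) = 2 - (228 + A) = 2 + (-228 - A) = -226 - A)
(J(1240) + R) + o(-4) = ((-226 - 1*1240) - 1056985) - 4 = ((-226 - 1240) - 1056985) - 4 = (-1466 - 1056985) - 4 = -1058451 - 4 = -1058455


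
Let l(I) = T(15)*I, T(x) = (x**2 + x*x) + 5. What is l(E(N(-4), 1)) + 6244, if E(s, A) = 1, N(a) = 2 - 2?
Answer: 6699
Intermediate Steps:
N(a) = 0
T(x) = 5 + 2*x**2 (T(x) = (x**2 + x**2) + 5 = 2*x**2 + 5 = 5 + 2*x**2)
l(I) = 455*I (l(I) = (5 + 2*15**2)*I = (5 + 2*225)*I = (5 + 450)*I = 455*I)
l(E(N(-4), 1)) + 6244 = 455*1 + 6244 = 455 + 6244 = 6699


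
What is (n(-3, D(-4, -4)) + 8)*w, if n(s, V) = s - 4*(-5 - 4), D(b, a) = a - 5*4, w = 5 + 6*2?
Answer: 697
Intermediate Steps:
w = 17 (w = 5 + 12 = 17)
D(b, a) = -20 + a (D(b, a) = a - 20 = -20 + a)
n(s, V) = 36 + s (n(s, V) = s - 4*(-9) = s + 36 = 36 + s)
(n(-3, D(-4, -4)) + 8)*w = ((36 - 3) + 8)*17 = (33 + 8)*17 = 41*17 = 697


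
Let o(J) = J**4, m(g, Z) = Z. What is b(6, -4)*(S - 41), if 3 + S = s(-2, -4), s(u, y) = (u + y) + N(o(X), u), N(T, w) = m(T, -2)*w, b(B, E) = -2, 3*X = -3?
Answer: 92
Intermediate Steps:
X = -1 (X = (1/3)*(-3) = -1)
N(T, w) = -2*w
s(u, y) = y - u (s(u, y) = (u + y) - 2*u = y - u)
S = -5 (S = -3 + (-4 - 1*(-2)) = -3 + (-4 + 2) = -3 - 2 = -5)
b(6, -4)*(S - 41) = -2*(-5 - 41) = -2*(-46) = 92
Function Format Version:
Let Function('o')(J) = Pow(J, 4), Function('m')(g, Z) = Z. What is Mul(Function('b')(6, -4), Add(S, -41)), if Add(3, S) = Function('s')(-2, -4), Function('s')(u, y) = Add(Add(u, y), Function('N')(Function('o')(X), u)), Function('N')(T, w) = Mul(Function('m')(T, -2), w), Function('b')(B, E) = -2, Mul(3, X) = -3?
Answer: 92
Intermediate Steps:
X = -1 (X = Mul(Rational(1, 3), -3) = -1)
Function('N')(T, w) = Mul(-2, w)
Function('s')(u, y) = Add(y, Mul(-1, u)) (Function('s')(u, y) = Add(Add(u, y), Mul(-2, u)) = Add(y, Mul(-1, u)))
S = -5 (S = Add(-3, Add(-4, Mul(-1, -2))) = Add(-3, Add(-4, 2)) = Add(-3, -2) = -5)
Mul(Function('b')(6, -4), Add(S, -41)) = Mul(-2, Add(-5, -41)) = Mul(-2, -46) = 92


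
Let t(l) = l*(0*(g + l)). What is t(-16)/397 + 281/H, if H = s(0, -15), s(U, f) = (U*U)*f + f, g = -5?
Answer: -281/15 ≈ -18.733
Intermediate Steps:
s(U, f) = f + f*U**2 (s(U, f) = U**2*f + f = f*U**2 + f = f + f*U**2)
H = -15 (H = -15*(1 + 0**2) = -15*(1 + 0) = -15*1 = -15)
t(l) = 0 (t(l) = l*(0*(-5 + l)) = l*0 = 0)
t(-16)/397 + 281/H = 0/397 + 281/(-15) = 0*(1/397) + 281*(-1/15) = 0 - 281/15 = -281/15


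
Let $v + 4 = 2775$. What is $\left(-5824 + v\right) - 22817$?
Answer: $-25870$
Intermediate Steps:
$v = 2771$ ($v = -4 + 2775 = 2771$)
$\left(-5824 + v\right) - 22817 = \left(-5824 + 2771\right) - 22817 = -3053 - 22817 = -25870$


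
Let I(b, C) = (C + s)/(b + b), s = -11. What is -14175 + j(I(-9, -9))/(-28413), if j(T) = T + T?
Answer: -3624788495/255717 ≈ -14175.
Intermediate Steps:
I(b, C) = (-11 + C)/(2*b) (I(b, C) = (C - 11)/(b + b) = (-11 + C)/((2*b)) = (-11 + C)*(1/(2*b)) = (-11 + C)/(2*b))
j(T) = 2*T
-14175 + j(I(-9, -9))/(-28413) = -14175 + (2*((1/2)*(-11 - 9)/(-9)))/(-28413) = -14175 + (2*((1/2)*(-1/9)*(-20)))*(-1/28413) = -14175 + (2*(10/9))*(-1/28413) = -14175 + (20/9)*(-1/28413) = -14175 - 20/255717 = -3624788495/255717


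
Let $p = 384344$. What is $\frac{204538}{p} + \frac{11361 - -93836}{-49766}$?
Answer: $- \frac{7563199415}{4781815876} \approx -1.5817$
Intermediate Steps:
$\frac{204538}{p} + \frac{11361 - -93836}{-49766} = \frac{204538}{384344} + \frac{11361 - -93836}{-49766} = 204538 \cdot \frac{1}{384344} + \left(11361 + 93836\right) \left(- \frac{1}{49766}\right) = \frac{102269}{192172} + 105197 \left(- \frac{1}{49766}\right) = \frac{102269}{192172} - \frac{105197}{49766} = - \frac{7563199415}{4781815876}$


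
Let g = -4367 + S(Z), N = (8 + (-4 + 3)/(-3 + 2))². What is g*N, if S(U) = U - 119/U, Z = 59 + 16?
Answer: -8694513/25 ≈ -3.4778e+5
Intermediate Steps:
Z = 75
N = 81 (N = (8 - 1/(-1))² = (8 - 1*(-1))² = (8 + 1)² = 9² = 81)
g = -322019/75 (g = -4367 + (75 - 119/75) = -4367 + 5506/75 = -322019/75 ≈ -4293.6)
g*N = -322019/75*81 = -8694513/25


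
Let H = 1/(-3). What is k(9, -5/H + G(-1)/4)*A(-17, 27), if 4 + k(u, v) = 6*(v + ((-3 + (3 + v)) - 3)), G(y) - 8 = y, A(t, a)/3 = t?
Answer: -9129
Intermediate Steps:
A(t, a) = 3*t
H = -⅓ (H = 1*(-⅓) = -⅓ ≈ -0.33333)
G(y) = 8 + y
k(u, v) = -22 + 12*v (k(u, v) = -4 + 6*(v + ((-3 + (3 + v)) - 3)) = -4 + 6*(v + (v - 3)) = -4 + 6*(v + (-3 + v)) = -4 + 6*(-3 + 2*v) = -4 + (-18 + 12*v) = -22 + 12*v)
k(9, -5/H + G(-1)/4)*A(-17, 27) = (-22 + 12*(-5/(-⅓) + (8 - 1)/4))*(3*(-17)) = (-22 + 12*(-5*(-3) + 7*(¼)))*(-51) = (-22 + 12*(15 + 7/4))*(-51) = (-22 + 12*(67/4))*(-51) = (-22 + 201)*(-51) = 179*(-51) = -9129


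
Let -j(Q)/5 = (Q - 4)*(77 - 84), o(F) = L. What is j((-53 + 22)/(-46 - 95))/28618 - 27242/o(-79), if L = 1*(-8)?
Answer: 670274879/196836 ≈ 3405.2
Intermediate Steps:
L = -8
o(F) = -8
j(Q) = -140 + 35*Q (j(Q) = -5*(Q - 4)*(77 - 84) = -5*(-4 + Q)*(-7) = -5*(28 - 7*Q) = -140 + 35*Q)
j((-53 + 22)/(-46 - 95))/28618 - 27242/o(-79) = (-140 + 35*((-53 + 22)/(-46 - 95)))/28618 - 27242/(-8) = (-140 + 35*(-31/(-141)))*(1/28618) - 27242*(-1/8) = (-140 + 35*(-31*(-1/141)))*(1/28618) + 13621/4 = (-140 + 35*(31/141))*(1/28618) + 13621/4 = (-140 + 1085/141)*(1/28618) + 13621/4 = -18655/141*1/28618 + 13621/4 = -455/98418 + 13621/4 = 670274879/196836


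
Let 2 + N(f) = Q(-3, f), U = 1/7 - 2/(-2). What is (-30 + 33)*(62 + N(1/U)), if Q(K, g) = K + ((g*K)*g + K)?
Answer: 9927/64 ≈ 155.11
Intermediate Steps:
U = 8/7 (U = 1*(1/7) - 2*(-1/2) = 1/7 + 1 = 8/7 ≈ 1.1429)
Q(K, g) = 2*K + K*g**2 (Q(K, g) = K + ((K*g)*g + K) = K + (K*g**2 + K) = K + (K + K*g**2) = 2*K + K*g**2)
N(f) = -8 - 3*f**2 (N(f) = -2 - 3*(2 + f**2) = -2 + (-6 - 3*f**2) = -8 - 3*f**2)
(-30 + 33)*(62 + N(1/U)) = (-30 + 33)*(62 + (-8 - 3*(1/(8/7))**2)) = 3*(62 + (-8 - 3*(7/8)**2)) = 3*(62 + (-8 - 3*49/64)) = 3*(62 + (-8 - 147/64)) = 3*(62 - 659/64) = 3*(3309/64) = 9927/64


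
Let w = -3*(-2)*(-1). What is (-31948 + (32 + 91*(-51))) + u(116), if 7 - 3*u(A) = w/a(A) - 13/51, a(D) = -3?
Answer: -5592953/153 ≈ -36555.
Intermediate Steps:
w = -6 (w = 6*(-1) = -6)
u(A) = 268/153 (u(A) = 7/3 - (-6/(-3) - 13/51)/3 = 7/3 - (-6*(-⅓) - 13*1/51)/3 = 7/3 - (2 - 13/51)/3 = 7/3 - ⅓*89/51 = 7/3 - 89/153 = 268/153)
(-31948 + (32 + 91*(-51))) + u(116) = (-31948 + (32 + 91*(-51))) + 268/153 = (-31948 + (32 - 4641)) + 268/153 = (-31948 - 4609) + 268/153 = -36557 + 268/153 = -5592953/153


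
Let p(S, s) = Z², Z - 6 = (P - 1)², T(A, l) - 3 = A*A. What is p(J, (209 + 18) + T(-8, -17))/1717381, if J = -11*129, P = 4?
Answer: 225/1717381 ≈ 0.00013101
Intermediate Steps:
T(A, l) = 3 + A² (T(A, l) = 3 + A*A = 3 + A²)
Z = 15 (Z = 6 + (4 - 1)² = 6 + 3² = 6 + 9 = 15)
J = -1419
p(S, s) = 225 (p(S, s) = 15² = 225)
p(J, (209 + 18) + T(-8, -17))/1717381 = 225/1717381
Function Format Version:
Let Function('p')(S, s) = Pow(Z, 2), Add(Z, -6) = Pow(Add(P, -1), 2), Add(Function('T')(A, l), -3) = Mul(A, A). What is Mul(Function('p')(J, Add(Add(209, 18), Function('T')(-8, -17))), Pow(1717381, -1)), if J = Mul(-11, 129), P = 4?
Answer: Rational(225, 1717381) ≈ 0.00013101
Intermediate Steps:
Function('T')(A, l) = Add(3, Pow(A, 2)) (Function('T')(A, l) = Add(3, Mul(A, A)) = Add(3, Pow(A, 2)))
Z = 15 (Z = Add(6, Pow(Add(4, -1), 2)) = Add(6, Pow(3, 2)) = Add(6, 9) = 15)
J = -1419
Function('p')(S, s) = 225 (Function('p')(S, s) = Pow(15, 2) = 225)
Mul(Function('p')(J, Add(Add(209, 18), Function('T')(-8, -17))), Pow(1717381, -1)) = Mul(225, Pow(1717381, -1)) = Mul(225, Rational(1, 1717381)) = Rational(225, 1717381)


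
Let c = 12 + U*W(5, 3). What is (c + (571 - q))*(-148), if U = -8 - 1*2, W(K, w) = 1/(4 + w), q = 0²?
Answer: -602508/7 ≈ -86073.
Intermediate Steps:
q = 0
U = -10 (U = -8 - 2 = -10)
c = 74/7 (c = 12 - 10/(4 + 3) = 12 - 10/7 = 74/7 ≈ 10.571)
(c + (571 - q))*(-148) = (74/7 + (571 - 1*0))*(-148) = (74/7 + (571 + 0))*(-148) = (74/7 + 571)*(-148) = (4071/7)*(-148) = -602508/7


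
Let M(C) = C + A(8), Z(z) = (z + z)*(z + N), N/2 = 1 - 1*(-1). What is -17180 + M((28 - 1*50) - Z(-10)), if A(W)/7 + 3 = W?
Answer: -17287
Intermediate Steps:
N = 4 (N = 2*(1 - 1*(-1)) = 2*(1 + 1) = 2*2 = 4)
A(W) = -21 + 7*W
Z(z) = 2*z*(4 + z) (Z(z) = (z + z)*(z + 4) = (2*z)*(4 + z) = 2*z*(4 + z))
M(C) = 35 + C (M(C) = C + (-21 + 7*8) = C + (-21 + 56) = C + 35 = 35 + C)
-17180 + M((28 - 1*50) - Z(-10)) = -17180 + (35 + ((28 - 1*50) - 2*(-10)*(4 - 10))) = -17180 + (35 + ((28 - 50) - 2*(-10)*(-6))) = -17180 + (35 + (-22 - 1*120)) = -17180 + (35 + (-22 - 120)) = -17180 + (35 - 142) = -17180 - 107 = -17287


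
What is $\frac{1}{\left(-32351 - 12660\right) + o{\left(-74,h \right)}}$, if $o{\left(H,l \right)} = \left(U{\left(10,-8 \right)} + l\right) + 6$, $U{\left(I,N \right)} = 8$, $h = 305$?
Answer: $- \frac{1}{44692} \approx -2.2375 \cdot 10^{-5}$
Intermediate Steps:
$o{\left(H,l \right)} = 14 + l$ ($o{\left(H,l \right)} = \left(8 + l\right) + 6 = 14 + l$)
$\frac{1}{\left(-32351 - 12660\right) + o{\left(-74,h \right)}} = \frac{1}{\left(-32351 - 12660\right) + \left(14 + 305\right)} = \frac{1}{-45011 + 319} = \frac{1}{-44692} = - \frac{1}{44692}$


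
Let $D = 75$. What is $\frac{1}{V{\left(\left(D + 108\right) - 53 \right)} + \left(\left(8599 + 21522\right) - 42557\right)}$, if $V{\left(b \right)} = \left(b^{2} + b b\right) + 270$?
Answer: $\frac{1}{21634} \approx 4.6224 \cdot 10^{-5}$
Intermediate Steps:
$V{\left(b \right)} = 270 + 2 b^{2}$ ($V{\left(b \right)} = \left(b^{2} + b^{2}\right) + 270 = 2 b^{2} + 270 = 270 + 2 b^{2}$)
$\frac{1}{V{\left(\left(D + 108\right) - 53 \right)} + \left(\left(8599 + 21522\right) - 42557\right)} = \frac{1}{\left(270 + 2 \left(\left(75 + 108\right) - 53\right)^{2}\right) + \left(\left(8599 + 21522\right) - 42557\right)} = \frac{1}{\left(270 + 2 \left(183 - 53\right)^{2}\right) + \left(30121 - 42557\right)} = \frac{1}{\left(270 + 2 \cdot 130^{2}\right) - 12436} = \frac{1}{\left(270 + 2 \cdot 16900\right) - 12436} = \frac{1}{\left(270 + 33800\right) - 12436} = \frac{1}{34070 - 12436} = \frac{1}{21634}$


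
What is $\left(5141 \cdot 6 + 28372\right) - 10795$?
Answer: $48423$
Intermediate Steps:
$\left(5141 \cdot 6 + 28372\right) - 10795 = \left(30846 + 28372\right) - 10795 = 59218 - 10795 = 48423$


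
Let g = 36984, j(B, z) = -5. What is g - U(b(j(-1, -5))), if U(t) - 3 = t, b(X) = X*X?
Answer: 36956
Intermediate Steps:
b(X) = X²
U(t) = 3 + t
g - U(b(j(-1, -5))) = 36984 - (3 + (-5)²) = 36984 - (3 + 25) = 36984 - 1*28 = 36984 - 28 = 36956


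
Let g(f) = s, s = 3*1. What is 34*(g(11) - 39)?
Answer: -1224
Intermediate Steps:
s = 3
g(f) = 3
34*(g(11) - 39) = 34*(3 - 39) = 34*(-36) = -1224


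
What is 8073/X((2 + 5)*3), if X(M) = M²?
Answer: 897/49 ≈ 18.306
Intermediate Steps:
8073/X((2 + 5)*3) = 8073/(((2 + 5)*3)²) = 8073/((7*3)²) = 8073/(21²) = 8073/441 = 8073*(1/441) = 897/49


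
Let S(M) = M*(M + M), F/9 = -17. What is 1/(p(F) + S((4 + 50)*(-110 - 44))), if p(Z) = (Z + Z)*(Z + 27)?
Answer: 1/138350268 ≈ 7.2280e-9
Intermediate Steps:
F = -153 (F = 9*(-17) = -153)
p(Z) = 2*Z*(27 + Z) (p(Z) = (2*Z)*(27 + Z) = 2*Z*(27 + Z))
S(M) = 2*M² (S(M) = M*(2*M) = 2*M²)
1/(p(F) + S((4 + 50)*(-110 - 44))) = 1/(2*(-153)*(27 - 153) + 2*((4 + 50)*(-110 - 44))²) = 1/(2*(-153)*(-126) + 2*(54*(-154))²) = 1/(38556 + 2*(-8316)²) = 1/(38556 + 2*69155856) = 1/(38556 + 138311712) = 1/138350268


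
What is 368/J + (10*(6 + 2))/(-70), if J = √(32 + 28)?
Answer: -8/7 + 184*√15/15 ≈ 46.366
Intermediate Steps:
J = 2*√15 (J = √60 = 2*√15 ≈ 7.7460)
368/J + (10*(6 + 2))/(-70) = 368/((2*√15)) + (10*(6 + 2))/(-70) = 368*(√15/30) + (10*8)*(-1/70) = 184*√15/15 + 80*(-1/70) = 184*√15/15 - 8/7 = -8/7 + 184*√15/15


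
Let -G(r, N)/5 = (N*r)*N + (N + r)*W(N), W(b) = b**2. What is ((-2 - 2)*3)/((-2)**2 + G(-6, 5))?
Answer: -4/293 ≈ -0.013652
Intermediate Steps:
G(r, N) = -5*r*N**2 - 5*N**2*(N + r) (G(r, N) = -5*((N*r)*N + (N + r)*N**2) = -5*(r*N**2 + N**2*(N + r)) = -5*r*N**2 - 5*N**2*(N + r))
((-2 - 2)*3)/((-2)**2 + G(-6, 5)) = ((-2 - 2)*3)/((-2)**2 + 5*5**2*(-1*5 - 2*(-6))) = (-4*3)/(4 + 5*25*(-5 + 12)) = -12/(4 + 5*25*7) = -12/(4 + 875) = -12/879 = -12*1/879 = -4/293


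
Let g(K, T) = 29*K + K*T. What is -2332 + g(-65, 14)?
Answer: -5127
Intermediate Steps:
-2332 + g(-65, 14) = -2332 - 65*(29 + 14) = -2332 - 65*43 = -2332 - 2795 = -5127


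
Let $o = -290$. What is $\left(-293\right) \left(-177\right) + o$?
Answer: $51571$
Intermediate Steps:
$\left(-293\right) \left(-177\right) + o = \left(-293\right) \left(-177\right) - 290 = 51861 - 290 = 51571$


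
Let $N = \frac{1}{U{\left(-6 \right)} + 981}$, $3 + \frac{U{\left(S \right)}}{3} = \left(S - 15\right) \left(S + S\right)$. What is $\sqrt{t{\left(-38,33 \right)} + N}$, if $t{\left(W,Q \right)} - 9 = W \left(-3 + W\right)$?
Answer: $\frac{\sqrt{8123331}}{72} \approx 39.585$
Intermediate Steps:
$t{\left(W,Q \right)} = 9 + W \left(-3 + W\right)$
$U{\left(S \right)} = -9 + 6 S \left(-15 + S\right)$ ($U{\left(S \right)} = -9 + 3 \left(S - 15\right) \left(S + S\right) = -9 + 3 \left(-15 + S\right) 2 S = -9 + 3 \cdot 2 S \left(-15 + S\right) = -9 + 6 S \left(-15 + S\right)$)
$N = \frac{1}{1728}$ ($N = \frac{1}{\left(-9 - -540 + 6 \left(-6\right)^{2}\right) + 981} = \frac{1}{\left(-9 + 540 + 6 \cdot 36\right) + 981} = \frac{1}{\left(-9 + 540 + 216\right) + 981} = \frac{1}{747 + 981} = \frac{1}{1728} \approx 0.0005787$)
$\sqrt{t{\left(-38,33 \right)} + N} = \sqrt{\left(9 + \left(-38\right)^{2} - -114\right) + \frac{1}{1728}} = \sqrt{\left(9 + 1444 + 114\right) + \frac{1}{1728}} = \sqrt{1567 + \frac{1}{1728}} = \sqrt{\frac{2707777}{1728}} = \frac{\sqrt{8123331}}{72}$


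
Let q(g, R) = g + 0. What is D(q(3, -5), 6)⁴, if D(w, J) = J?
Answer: 1296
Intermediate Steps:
q(g, R) = g
D(q(3, -5), 6)⁴ = 6⁴ = 1296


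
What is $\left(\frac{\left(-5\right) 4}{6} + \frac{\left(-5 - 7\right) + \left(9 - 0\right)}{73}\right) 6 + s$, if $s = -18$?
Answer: $- \frac{2792}{73} \approx -38.247$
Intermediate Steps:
$\left(\frac{\left(-5\right) 4}{6} + \frac{\left(-5 - 7\right) + \left(9 - 0\right)}{73}\right) 6 + s = \left(\frac{\left(-5\right) 4}{6} + \frac{\left(-5 - 7\right) + \left(9 - 0\right)}{73}\right) 6 - 18 = \left(\left(-20\right) \frac{1}{6} + \left(-12 + \left(9 + \left(-6 + 6\right)\right)\right) \frac{1}{73}\right) 6 - 18 = \left(- \frac{10}{3} + \left(-12 + \left(9 + 0\right)\right) \frac{1}{73}\right) 6 - 18 = \left(- \frac{10}{3} + \left(-12 + 9\right) \frac{1}{73}\right) 6 - 18 = \left(- \frac{10}{3} - \frac{3}{73}\right) 6 - 18 = \left(- \frac{739}{219}\right) 6 - 18 = - \frac{1478}{73} - 18 = - \frac{2792}{73}$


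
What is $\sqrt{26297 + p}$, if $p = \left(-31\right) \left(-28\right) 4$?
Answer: $\sqrt{29769} \approx 172.54$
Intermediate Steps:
$p = 3472$ ($p = 868 \cdot 4 = 3472$)
$\sqrt{26297 + p} = \sqrt{26297 + 3472} = \sqrt{29769}$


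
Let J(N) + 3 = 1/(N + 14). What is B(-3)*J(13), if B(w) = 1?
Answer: -80/27 ≈ -2.9630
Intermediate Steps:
J(N) = -3 + 1/(14 + N) (J(N) = -3 + 1/(N + 14) = -3 + 1/(14 + N))
B(-3)*J(13) = 1*((-41 - 3*13)/(14 + 13)) = 1*((-41 - 39)/27) = 1*((1/27)*(-80)) = 1*(-80/27) = -80/27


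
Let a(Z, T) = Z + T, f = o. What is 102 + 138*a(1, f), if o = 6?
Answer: 1068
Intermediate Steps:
f = 6
a(Z, T) = T + Z
102 + 138*a(1, f) = 102 + 138*(6 + 1) = 102 + 138*7 = 102 + 966 = 1068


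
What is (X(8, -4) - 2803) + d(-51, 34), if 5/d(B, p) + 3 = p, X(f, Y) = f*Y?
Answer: -87880/31 ≈ -2834.8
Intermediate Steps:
X(f, Y) = Y*f
d(B, p) = 5/(-3 + p)
(X(8, -4) - 2803) + d(-51, 34) = (-4*8 - 2803) + 5/(-3 + 34) = (-32 - 2803) + 5/31 = -2835 + 5*(1/31) = -2835 + 5/31 = -87880/31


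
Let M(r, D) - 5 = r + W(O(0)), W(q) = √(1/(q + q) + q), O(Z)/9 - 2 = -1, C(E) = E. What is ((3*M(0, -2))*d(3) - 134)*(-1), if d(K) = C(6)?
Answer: 44 - 3*√326 ≈ -10.166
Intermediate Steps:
d(K) = 6
O(Z) = 9 (O(Z) = 18 + 9*(-1) = 18 - 9 = 9)
W(q) = √(q + 1/(2*q)) (W(q) = √(1/(2*q) + q) = √(q + 1/(2*q)))
M(r, D) = 5 + r + √326/6 (M(r, D) = 5 + (r + √(2/9 + 4*9)/2) = 5 + (r + √(2*(⅑) + 36)/2) = 5 + (r + √(2/9 + 36)/2) = 5 + (r + √(326/9)/2) = 5 + (r + (√326/3)/2) = 5 + (r + √326/6) = 5 + r + √326/6)
((3*M(0, -2))*d(3) - 134)*(-1) = ((3*(5 + 0 + √326/6))*6 - 134)*(-1) = ((3*(5 + √326/6))*6 - 134)*(-1) = ((15 + √326/2)*6 - 134)*(-1) = ((90 + 3*√326) - 134)*(-1) = (-44 + 3*√326)*(-1) = 44 - 3*√326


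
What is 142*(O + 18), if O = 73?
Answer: 12922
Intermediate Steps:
142*(O + 18) = 142*(73 + 18) = 142*91 = 12922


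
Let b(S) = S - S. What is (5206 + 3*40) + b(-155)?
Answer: 5326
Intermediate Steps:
b(S) = 0
(5206 + 3*40) + b(-155) = (5206 + 3*40) + 0 = (5206 + 120) + 0 = 5326 + 0 = 5326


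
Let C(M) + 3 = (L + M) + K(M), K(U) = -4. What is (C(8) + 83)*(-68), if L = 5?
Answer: -6052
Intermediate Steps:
C(M) = -2 + M (C(M) = -3 + ((5 + M) - 4) = -3 + (1 + M) = -2 + M)
(C(8) + 83)*(-68) = ((-2 + 8) + 83)*(-68) = (6 + 83)*(-68) = 89*(-68) = -6052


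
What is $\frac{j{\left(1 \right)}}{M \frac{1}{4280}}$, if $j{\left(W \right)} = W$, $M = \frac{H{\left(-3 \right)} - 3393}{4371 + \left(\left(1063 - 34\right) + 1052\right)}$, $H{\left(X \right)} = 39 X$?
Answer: $- \frac{2761456}{351} \approx -7867.4$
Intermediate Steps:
$M = - \frac{1755}{3226}$ ($M = \frac{39 \left(-3\right) - 3393}{4371 + \left(\left(1063 - 34\right) + 1052\right)} = \frac{-117 - 3393}{4371 + \left(1029 + 1052\right)} = - \frac{3510}{4371 + 2081} = - \frac{3510}{6452} = \left(-3510\right) \frac{1}{6452} = - \frac{1755}{3226} \approx -0.54402$)
$\frac{j{\left(1 \right)}}{M \frac{1}{4280}} = 1 \frac{1}{\left(- \frac{1755}{3226}\right) \frac{1}{4280}} = 1 \frac{1}{- \frac{351}{2761456}} = 1 \left(- \frac{2761456}{351}\right) = - \frac{2761456}{351}$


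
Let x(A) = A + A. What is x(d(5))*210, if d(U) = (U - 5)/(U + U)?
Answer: 0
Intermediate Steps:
d(U) = (-5 + U)/(2*U) (d(U) = (-5 + U)/((2*U)) = (-5 + U)*(1/(2*U)) = (-5 + U)/(2*U))
x(A) = 2*A
x(d(5))*210 = (2*((1/2)*(-5 + 5)/5))*210 = (2*((1/2)*(1/5)*0))*210 = (2*0)*210 = 0*210 = 0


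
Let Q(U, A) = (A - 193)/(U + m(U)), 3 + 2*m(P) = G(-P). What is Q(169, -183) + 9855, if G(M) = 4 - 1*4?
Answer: 3300673/335 ≈ 9852.8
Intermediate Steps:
G(M) = 0 (G(M) = 4 - 4 = 0)
m(P) = -3/2 (m(P) = -3/2 + (½)*0 = -3/2 + 0 = -3/2)
Q(U, A) = (-193 + A)/(-3/2 + U) (Q(U, A) = (A - 193)/(U - 3/2) = (-193 + A)/(-3/2 + U))
Q(169, -183) + 9855 = 2*(-193 - 183)/(-3 + 2*169) + 9855 = 2*(-376)/(-3 + 338) + 9855 = 2*(-376)/335 + 9855 = 2*(1/335)*(-376) + 9855 = -752/335 + 9855 = 3300673/335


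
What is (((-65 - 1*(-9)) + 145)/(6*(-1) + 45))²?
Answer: 7921/1521 ≈ 5.2078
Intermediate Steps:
(((-65 - 1*(-9)) + 145)/(6*(-1) + 45))² = (((-65 + 9) + 145)/(-6 + 45))² = ((-56 + 145)/39)² = (89*(1/39))² = (89/39)² = 7921/1521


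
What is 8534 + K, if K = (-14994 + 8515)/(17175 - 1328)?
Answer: 135231819/15847 ≈ 8533.6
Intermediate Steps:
K = -6479/15847 ≈ -0.40885
8534 + K = 8534 - 6479/15847 = 135231819/15847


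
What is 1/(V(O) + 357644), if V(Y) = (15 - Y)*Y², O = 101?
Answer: -1/519642 ≈ -1.9244e-6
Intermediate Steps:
V(Y) = Y²*(15 - Y)
1/(V(O) + 357644) = 1/(101²*(15 - 1*101) + 357644) = 1/(10201*(15 - 101) + 357644) = 1/(10201*(-86) + 357644) = 1/(-877286 + 357644) = 1/(-519642) = -1/519642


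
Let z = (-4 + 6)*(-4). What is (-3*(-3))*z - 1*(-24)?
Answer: -48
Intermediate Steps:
z = -8 (z = 2*(-4) = -8)
(-3*(-3))*z - 1*(-24) = -3*(-3)*(-8) - 1*(-24) = 9*(-8) + 24 = -72 + 24 = -48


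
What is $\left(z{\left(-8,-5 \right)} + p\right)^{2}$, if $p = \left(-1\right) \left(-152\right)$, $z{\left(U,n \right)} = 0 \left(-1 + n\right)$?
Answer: $23104$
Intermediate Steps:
$z{\left(U,n \right)} = 0$
$p = 152$
$\left(z{\left(-8,-5 \right)} + p\right)^{2} = \left(0 + 152\right)^{2} = 152^{2} = 23104$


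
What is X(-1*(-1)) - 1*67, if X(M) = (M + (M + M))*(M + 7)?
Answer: -43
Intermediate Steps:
X(M) = 3*M*(7 + M) (X(M) = (M + 2*M)*(7 + M) = (3*M)*(7 + M) = 3*M*(7 + M))
X(-1*(-1)) - 1*67 = 3*(-1*(-1))*(7 - 1*(-1)) - 1*67 = 3*1*(7 + 1) - 67 = 3*1*8 - 67 = 24 - 67 = -43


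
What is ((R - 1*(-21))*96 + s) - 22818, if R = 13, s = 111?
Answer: -19443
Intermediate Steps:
((R - 1*(-21))*96 + s) - 22818 = ((13 - 1*(-21))*96 + 111) - 22818 = ((13 + 21)*96 + 111) - 22818 = (34*96 + 111) - 22818 = (3264 + 111) - 22818 = 3375 - 22818 = -19443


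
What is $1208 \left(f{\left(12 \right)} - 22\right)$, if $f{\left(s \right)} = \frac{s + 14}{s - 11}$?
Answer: $4832$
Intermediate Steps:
$f{\left(s \right)} = \frac{14 + s}{-11 + s}$
$1208 \left(f{\left(12 \right)} - 22\right) = 1208 \left(\frac{14 + 12}{-11 + 12} - 22\right) = 1208 \left(1^{-1} \cdot 26 - 22\right) = 1208 \left(1 \cdot 26 - 22\right) = 1208 \left(26 - 22\right) = 1208 \cdot 4 = 4832$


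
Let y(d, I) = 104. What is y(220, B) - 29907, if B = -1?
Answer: -29803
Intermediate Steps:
y(220, B) - 29907 = 104 - 29907 = -29803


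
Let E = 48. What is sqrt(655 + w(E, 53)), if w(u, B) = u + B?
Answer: 6*sqrt(21) ≈ 27.495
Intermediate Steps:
w(u, B) = B + u
sqrt(655 + w(E, 53)) = sqrt(655 + (53 + 48)) = sqrt(655 + 101) = sqrt(756) = 6*sqrt(21)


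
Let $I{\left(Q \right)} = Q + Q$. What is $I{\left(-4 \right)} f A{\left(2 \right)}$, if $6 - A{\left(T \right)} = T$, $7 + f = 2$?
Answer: $160$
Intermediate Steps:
$f = -5$ ($f = -7 + 2 = -5$)
$I{\left(Q \right)} = 2 Q$
$A{\left(T \right)} = 6 - T$
$I{\left(-4 \right)} f A{\left(2 \right)} = 2 \left(-4\right) \left(-5\right) \left(6 - 2\right) = \left(-8\right) \left(-5\right) \left(6 - 2\right) = 40 \cdot 4 = 160$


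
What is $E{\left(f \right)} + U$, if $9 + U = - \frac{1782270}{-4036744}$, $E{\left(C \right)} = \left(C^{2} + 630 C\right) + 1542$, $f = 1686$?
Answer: $\frac{7884385600083}{2018372} \approx 3.9063 \cdot 10^{6}$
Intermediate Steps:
$E{\left(C \right)} = 1542 + C^{2} + 630 C$
$U = - \frac{17274213}{2018372}$ ($U = -9 - \frac{1782270}{-4036744} = -9 - - \frac{891135}{2018372} = -9 + \frac{891135}{2018372} = - \frac{17274213}{2018372} \approx -8.5585$)
$E{\left(f \right)} + U = \left(1542 + 1686^{2} + 630 \cdot 1686\right) - \frac{17274213}{2018372} = \left(1542 + 2842596 + 1062180\right) - \frac{17274213}{2018372} = 3906318 - \frac{17274213}{2018372} = \frac{7884385600083}{2018372}$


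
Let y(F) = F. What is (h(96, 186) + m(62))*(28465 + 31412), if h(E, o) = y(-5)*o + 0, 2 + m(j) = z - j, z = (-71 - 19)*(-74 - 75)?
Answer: 743432832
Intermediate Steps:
z = 13410 (z = -90*(-149) = 13410)
m(j) = 13408 - j (m(j) = -2 + (13410 - j) = 13408 - j)
h(E, o) = -5*o (h(E, o) = -5*o + 0 = -5*o)
(h(96, 186) + m(62))*(28465 + 31412) = (-5*186 + (13408 - 1*62))*(28465 + 31412) = (-930 + (13408 - 62))*59877 = (-930 + 13346)*59877 = 12416*59877 = 743432832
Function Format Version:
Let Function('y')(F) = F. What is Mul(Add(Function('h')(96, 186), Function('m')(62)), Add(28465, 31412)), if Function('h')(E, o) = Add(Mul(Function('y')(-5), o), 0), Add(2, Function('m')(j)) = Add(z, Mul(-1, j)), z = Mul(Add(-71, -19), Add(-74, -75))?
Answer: 743432832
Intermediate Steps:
z = 13410 (z = Mul(-90, -149) = 13410)
Function('m')(j) = Add(13408, Mul(-1, j)) (Function('m')(j) = Add(-2, Add(13410, Mul(-1, j))) = Add(13408, Mul(-1, j)))
Function('h')(E, o) = Mul(-5, o) (Function('h')(E, o) = Add(Mul(-5, o), 0) = Mul(-5, o))
Mul(Add(Function('h')(96, 186), Function('m')(62)), Add(28465, 31412)) = Mul(Add(Mul(-5, 186), Add(13408, Mul(-1, 62))), Add(28465, 31412)) = Mul(Add(-930, Add(13408, -62)), 59877) = Mul(Add(-930, 13346), 59877) = Mul(12416, 59877) = 743432832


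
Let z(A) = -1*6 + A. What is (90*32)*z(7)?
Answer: 2880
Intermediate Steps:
z(A) = -6 + A
(90*32)*z(7) = (90*32)*(-6 + 7) = 2880*1 = 2880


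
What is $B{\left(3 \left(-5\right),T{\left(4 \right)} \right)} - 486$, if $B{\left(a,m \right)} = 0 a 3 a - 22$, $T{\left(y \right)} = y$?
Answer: $-508$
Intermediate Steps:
$B{\left(a,m \right)} = -22$ ($B{\left(a,m \right)} = 0 \cdot 3 a - 22 = 0 a - 22 = 0 - 22 = -22$)
$B{\left(3 \left(-5\right),T{\left(4 \right)} \right)} - 486 = -22 - 486 = -508$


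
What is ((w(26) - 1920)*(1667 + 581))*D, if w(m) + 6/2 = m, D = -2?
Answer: 8528912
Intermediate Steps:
w(m) = -3 + m
((w(26) - 1920)*(1667 + 581))*D = (((-3 + 26) - 1920)*(1667 + 581))*(-2) = ((23 - 1920)*2248)*(-2) = -1897*2248*(-2) = -4264456*(-2) = 8528912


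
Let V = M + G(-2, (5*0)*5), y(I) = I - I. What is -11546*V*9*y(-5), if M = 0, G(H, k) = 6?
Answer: 0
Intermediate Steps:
y(I) = 0
V = 6 (V = 0 + 6 = 6)
-11546*V*9*y(-5) = -11546*6*9*0 = -623484*0 = -11546*0 = 0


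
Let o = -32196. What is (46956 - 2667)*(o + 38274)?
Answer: 269188542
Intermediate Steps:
(46956 - 2667)*(o + 38274) = (46956 - 2667)*(-32196 + 38274) = 44289*6078 = 269188542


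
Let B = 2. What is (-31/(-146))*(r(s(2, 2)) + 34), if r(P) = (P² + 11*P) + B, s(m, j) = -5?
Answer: 93/73 ≈ 1.2740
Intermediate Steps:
r(P) = 2 + P² + 11*P (r(P) = (P² + 11*P) + 2 = 2 + P² + 11*P)
(-31/(-146))*(r(s(2, 2)) + 34) = (-31/(-146))*((2 + (-5)² + 11*(-5)) + 34) = (-31*(-1/146))*((2 + 25 - 55) + 34) = 31*(-28 + 34)/146 = (31/146)*6 = 93/73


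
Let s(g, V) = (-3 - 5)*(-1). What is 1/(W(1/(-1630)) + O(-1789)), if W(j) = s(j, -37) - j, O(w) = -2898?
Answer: -1630/4710699 ≈ -0.00034602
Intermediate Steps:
s(g, V) = 8 (s(g, V) = -8*(-1) = 8)
W(j) = 8 - j
1/(W(1/(-1630)) + O(-1789)) = 1/((8 - 1/(-1630)) - 2898) = 1/((8 - 1*(-1/1630)) - 2898) = 1/((8 + 1/1630) - 2898) = 1/(13041/1630 - 2898) = 1/(-4710699/1630) = -1630/4710699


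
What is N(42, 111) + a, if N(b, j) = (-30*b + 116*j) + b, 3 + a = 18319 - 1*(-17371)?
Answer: 47345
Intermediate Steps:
a = 35687 (a = -3 + (18319 - 1*(-17371)) = -3 + (18319 + 17371) = -3 + 35690 = 35687)
N(b, j) = -29*b + 116*j
N(42, 111) + a = (-29*42 + 116*111) + 35687 = (-1218 + 12876) + 35687 = 11658 + 35687 = 47345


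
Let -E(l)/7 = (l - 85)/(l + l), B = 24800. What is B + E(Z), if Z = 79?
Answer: 1959221/79 ≈ 24800.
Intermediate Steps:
E(l) = -7*(-85 + l)/(2*l) (E(l) = -7*(l - 85)/(l + l) = -7*(-85 + l)/(2*l))
B + E(Z) = 24800 + (7/2)*(85 - 1*79)/79 = 24800 + (7/2)*(1/79)*(85 - 79) = 24800 + (7/2)*(1/79)*6 = 24800 + 21/79 = 1959221/79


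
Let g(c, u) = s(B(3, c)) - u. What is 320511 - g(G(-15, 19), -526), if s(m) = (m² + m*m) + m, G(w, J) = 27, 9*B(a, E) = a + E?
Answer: 2879635/9 ≈ 3.1996e+5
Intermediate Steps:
B(a, E) = E/9 + a/9 (B(a, E) = (a + E)/9 = (E + a)/9 = E/9 + a/9)
s(m) = m + 2*m² (s(m) = (m² + m²) + m = 2*m² + m = m + 2*m²)
g(c, u) = -u + (⅓ + c/9)*(5/3 + 2*c/9) (g(c, u) = (c/9 + (⅑)*3)*(1 + 2*(c/9 + (⅑)*3)) - u = (c/9 + ⅓)*(1 + 2*(c/9 + ⅓)) - u = (⅓ + c/9)*(1 + 2*(⅓ + c/9)) - u = (⅓ + c/9)*(1 + (⅔ + 2*c/9)) - u = (⅓ + c/9)*(5/3 + 2*c/9) - u = -u + (⅓ + c/9)*(5/3 + 2*c/9))
320511 - g(G(-15, 19), -526) = 320511 - (-1*(-526) + (3 + 27)*(15 + 2*27)/81) = 320511 - (526 + (1/81)*30*(15 + 54)) = 320511 - (526 + (1/81)*30*69) = 320511 - (526 + 230/9) = 320511 - 1*4964/9 = 320511 - 4964/9 = 2879635/9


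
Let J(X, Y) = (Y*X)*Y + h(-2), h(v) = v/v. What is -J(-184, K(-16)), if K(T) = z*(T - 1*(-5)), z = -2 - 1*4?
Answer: 801503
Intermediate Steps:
z = -6 (z = -2 - 4 = -6)
h(v) = 1
K(T) = -30 - 6*T (K(T) = -6*(T - 1*(-5)) = -6*(T + 5) = -6*(5 + T) = -30 - 6*T)
J(X, Y) = 1 + X*Y**2 (J(X, Y) = (Y*X)*Y + 1 = (X*Y)*Y + 1 = X*Y**2 + 1 = 1 + X*Y**2)
-J(-184, K(-16)) = -(1 - 184*(-30 - 6*(-16))**2) = -(1 - 184*(-30 + 96)**2) = -(1 - 184*66**2) = -(1 - 184*4356) = -(1 - 801504) = -1*(-801503) = 801503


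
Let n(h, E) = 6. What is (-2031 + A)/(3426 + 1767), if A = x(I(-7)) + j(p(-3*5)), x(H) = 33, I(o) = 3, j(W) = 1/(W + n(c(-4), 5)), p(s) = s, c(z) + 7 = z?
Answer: -17983/46737 ≈ -0.38477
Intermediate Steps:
c(z) = -7 + z
j(W) = 1/(6 + W) (j(W) = 1/(W + 6) = 1/(6 + W))
A = 296/9 (A = 33 + 1/(6 - 3*5) = 33 + 1/(6 - 15) = 33 + 1/(-9) = 33 - ⅑ = 296/9 ≈ 32.889)
(-2031 + A)/(3426 + 1767) = (-2031 + 296/9)/(3426 + 1767) = -17983/9/5193 = -17983/9*1/5193 = -17983/46737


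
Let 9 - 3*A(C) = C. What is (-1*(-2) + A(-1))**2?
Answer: 256/9 ≈ 28.444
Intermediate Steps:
A(C) = 3 - C/3
(-1*(-2) + A(-1))**2 = (-1*(-2) + (3 - 1/3*(-1)))**2 = (2 + (3 + 1/3))**2 = (2 + 10/3)**2 = (16/3)**2 = 256/9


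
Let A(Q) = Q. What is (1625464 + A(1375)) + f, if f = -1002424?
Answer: 624415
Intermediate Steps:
(1625464 + A(1375)) + f = (1625464 + 1375) - 1002424 = 1626839 - 1002424 = 624415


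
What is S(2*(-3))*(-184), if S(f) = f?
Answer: 1104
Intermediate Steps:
S(2*(-3))*(-184) = (2*(-3))*(-184) = -6*(-184) = 1104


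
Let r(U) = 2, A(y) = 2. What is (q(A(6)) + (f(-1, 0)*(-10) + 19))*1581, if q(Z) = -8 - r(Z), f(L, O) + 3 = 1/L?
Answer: 77469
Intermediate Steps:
f(L, O) = -3 + 1/L
q(Z) = -10 (q(Z) = -8 - 1*2 = -8 - 2 = -10)
(q(A(6)) + (f(-1, 0)*(-10) + 19))*1581 = (-10 + ((-3 + 1/(-1))*(-10) + 19))*1581 = (-10 + ((-3 - 1)*(-10) + 19))*1581 = (-10 + (-4*(-10) + 19))*1581 = (-10 + (40 + 19))*1581 = (-10 + 59)*1581 = 49*1581 = 77469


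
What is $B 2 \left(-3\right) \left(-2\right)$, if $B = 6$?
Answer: $72$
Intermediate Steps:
$B 2 \left(-3\right) \left(-2\right) = 6 \cdot 2 \left(-3\right) \left(-2\right) = 6 \left(\left(-6\right) \left(-2\right)\right) = 6 \cdot 12 = 72$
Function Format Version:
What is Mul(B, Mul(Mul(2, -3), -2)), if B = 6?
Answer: 72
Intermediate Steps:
Mul(B, Mul(Mul(2, -3), -2)) = Mul(6, Mul(Mul(2, -3), -2)) = Mul(6, Mul(-6, -2)) = Mul(6, 12) = 72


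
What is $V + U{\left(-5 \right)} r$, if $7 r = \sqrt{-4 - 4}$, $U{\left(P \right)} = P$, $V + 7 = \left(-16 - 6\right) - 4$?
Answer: $-33 - \frac{10 i \sqrt{2}}{7} \approx -33.0 - 2.0203 i$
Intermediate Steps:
$V = -33$ ($V = -7 - 26 = -33$)
$r = \frac{2 i \sqrt{2}}{7}$ ($r = \frac{\sqrt{-4 - 4}}{7} = \frac{\sqrt{-8}}{7} = \frac{2 i \sqrt{2}}{7} \approx 0.40406 i$)
$V + U{\left(-5 \right)} r = -33 - 5 \frac{2 i \sqrt{2}}{7} = -33 - \frac{10 i \sqrt{2}}{7}$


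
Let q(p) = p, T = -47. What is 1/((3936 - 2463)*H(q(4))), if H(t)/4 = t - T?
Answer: 1/300492 ≈ 3.3279e-6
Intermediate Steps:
H(t) = 188 + 4*t (H(t) = 4*(t - 1*(-47)) = 4*(t + 47) = 4*(47 + t) = 188 + 4*t)
1/((3936 - 2463)*H(q(4))) = 1/((3936 - 2463)*(188 + 4*4)) = 1/(1473*(188 + 16)) = (1/1473)/204 = (1/1473)*(1/204) = 1/300492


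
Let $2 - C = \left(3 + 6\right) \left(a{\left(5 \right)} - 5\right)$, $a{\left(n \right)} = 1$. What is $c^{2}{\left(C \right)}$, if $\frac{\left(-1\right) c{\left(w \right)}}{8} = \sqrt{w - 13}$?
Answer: $1600$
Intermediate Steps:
$C = 38$ ($C = 2 - \left(3 + 6\right) \left(1 - 5\right) = 2 - 9 \left(-4\right) = 2 - -36 = 2 + 36 = 38$)
$c{\left(w \right)} = - 8 \sqrt{-13 + w}$ ($c{\left(w \right)} = - 8 \sqrt{w - 13} = - 8 \sqrt{-13 + w}$)
$c^{2}{\left(C \right)} = \left(- 8 \sqrt{-13 + 38}\right)^{2} = \left(- 8 \sqrt{25}\right)^{2} = \left(\left(-8\right) 5\right)^{2} = \left(-40\right)^{2} = 1600$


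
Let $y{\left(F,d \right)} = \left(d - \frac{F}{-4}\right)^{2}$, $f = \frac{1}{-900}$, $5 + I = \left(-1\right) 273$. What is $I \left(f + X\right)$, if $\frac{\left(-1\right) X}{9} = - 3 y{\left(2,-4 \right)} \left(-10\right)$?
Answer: $\frac{413768389}{450} \approx 9.1949 \cdot 10^{5}$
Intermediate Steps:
$I = -278$ ($I = -5 - 273 = -278$)
$f = - \frac{1}{900} \approx -0.0011111$
$y{\left(F,d \right)} = \left(d + \frac{F}{4}\right)^{2}$ ($y{\left(F,d \right)} = \left(d - F \left(- \frac{1}{4}\right)\right)^{2} = \left(d - - \frac{F}{4}\right)^{2} = \left(d + \frac{F}{4}\right)^{2}$)
$X = - \frac{6615}{2}$ ($X = - 9 - 3 \frac{\left(2 + 4 \left(-4\right)\right)^{2}}{16} \left(-10\right) = - 9 - 3 \frac{\left(2 - 16\right)^{2}}{16} \left(-10\right) = - 9 - 3 \frac{\left(-14\right)^{2}}{16} \left(-10\right) = - 9 - 3 \cdot \frac{1}{16} \cdot 196 \left(-10\right) = - 9 \left(-3\right) \frac{49}{4} \left(-10\right) = - 9 \left(\left(- \frac{147}{4}\right) \left(-10\right)\right) = \left(-9\right) \frac{735}{2} = - \frac{6615}{2} \approx -3307.5$)
$I \left(f + X\right) = - 278 \left(- \frac{1}{900} - \frac{6615}{2}\right) = \left(-278\right) \left(- \frac{2976751}{900}\right) = \frac{413768389}{450}$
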